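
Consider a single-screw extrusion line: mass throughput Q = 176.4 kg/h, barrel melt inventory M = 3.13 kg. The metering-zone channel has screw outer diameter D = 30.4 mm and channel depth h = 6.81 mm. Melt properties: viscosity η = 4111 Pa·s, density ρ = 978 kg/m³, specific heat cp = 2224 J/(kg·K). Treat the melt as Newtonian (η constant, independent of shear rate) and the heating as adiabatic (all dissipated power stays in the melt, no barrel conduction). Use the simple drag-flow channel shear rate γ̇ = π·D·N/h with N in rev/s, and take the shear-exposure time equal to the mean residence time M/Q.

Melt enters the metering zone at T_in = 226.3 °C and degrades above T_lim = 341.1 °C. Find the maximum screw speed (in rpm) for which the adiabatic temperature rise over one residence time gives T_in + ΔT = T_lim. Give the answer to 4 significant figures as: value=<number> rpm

value=131.9 rpm

Convert throughput: Q = 176.4 kg/h = 176.4/3600 = 0.049 kg/s
t_res = M / Q_s = 3.13 ÷ 0.049 = 63.8776 s
Convert to metres: D = 0.0304 m, h = 0.00681 m
ΔT_a = T_lim − T_in = 341.1 − 226.3 = 114.8 K
γ̇_max² = ΔT_a·ρ·cp / (η·t_res) = [114.8 × 978 × 2224] / [4111 × 63.8776] = 950.867 s⁻²
Take the square root: γ̇_max = √(950.867) = 30.8361 s⁻¹
N_max = γ̇_max·h / (π·D) = 30.8361 · 0.00681 / (π · 0.0304) = 2.19879 rev/s = 131.927 rpm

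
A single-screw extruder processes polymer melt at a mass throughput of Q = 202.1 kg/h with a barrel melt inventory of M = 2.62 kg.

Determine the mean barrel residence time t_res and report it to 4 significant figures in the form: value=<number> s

Throughput in SI: Q_s = 202.1 kg/h ÷ 3600 s/h = 0.0561389 kg/s
Mean residence time: t_res = M/Q_s = 2.62 kg / 0.0561389 kg/s = 46.67 s

value=46.67 s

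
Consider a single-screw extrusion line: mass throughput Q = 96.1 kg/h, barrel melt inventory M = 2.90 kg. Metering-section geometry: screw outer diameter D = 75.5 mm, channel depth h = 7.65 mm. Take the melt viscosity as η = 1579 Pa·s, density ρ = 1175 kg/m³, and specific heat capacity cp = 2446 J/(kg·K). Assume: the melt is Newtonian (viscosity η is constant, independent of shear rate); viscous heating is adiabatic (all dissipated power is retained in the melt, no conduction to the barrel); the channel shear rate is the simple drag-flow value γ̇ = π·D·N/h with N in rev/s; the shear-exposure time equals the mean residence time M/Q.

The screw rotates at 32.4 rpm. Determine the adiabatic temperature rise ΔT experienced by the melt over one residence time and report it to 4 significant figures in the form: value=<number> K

Throughput in SI: Q_s = 96.1 kg/h ÷ 3600 s/h = 0.0266944 kg/s
t_res = M / Q_s = 2.90 ÷ 0.0266944 = 108.637 s
D = 75.5 mm = 0.0755 m;  h = 7.65 mm = 0.00765 m;  N = 32.4 rpm / 60 = 0.54 rev/s
γ̇ = π D N / h = (π)(0.0755)(0.54) / 0.00765 = 16.7428 s⁻¹
ΔT = η·γ̇²·t_res/(ρ·cp) = [1579 × 16.7428² × 108.637] / [1175 × 2446] = 16.7311 K

value=16.73 K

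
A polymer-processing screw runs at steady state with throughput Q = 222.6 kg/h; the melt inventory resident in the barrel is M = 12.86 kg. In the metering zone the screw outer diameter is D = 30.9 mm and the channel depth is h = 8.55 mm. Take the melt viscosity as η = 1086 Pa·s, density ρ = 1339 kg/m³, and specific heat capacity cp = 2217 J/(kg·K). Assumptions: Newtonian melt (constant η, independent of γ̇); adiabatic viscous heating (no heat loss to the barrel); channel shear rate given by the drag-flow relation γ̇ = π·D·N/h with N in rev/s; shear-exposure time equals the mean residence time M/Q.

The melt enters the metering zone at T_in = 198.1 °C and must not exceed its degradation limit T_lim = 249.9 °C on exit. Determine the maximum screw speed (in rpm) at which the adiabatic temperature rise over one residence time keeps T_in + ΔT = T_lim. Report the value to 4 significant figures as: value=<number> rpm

Convert throughput: Q = 222.6 kg/h = 222.6/3600 = 0.0618333 kg/s
t_res = M / Q_s = 12.86 ÷ 0.0618333 = 207.978 s
D = 30.9 mm = 0.0309 m;  h = 8.55 mm = 0.00855 m
ΔT_a = T_lim − T_in = 249.9 °C − 198.1 °C = 51.8 K
Invert ΔT = ηγ̇²t_res/(ρcp) for γ̇: γ̇_max² = ΔT_a ρ cp / (η t_res) = 51.8·1339·2217 / (1086·207.978) = 680.813 s⁻²
γ̇_max = sqrt(680.813) = 26.0924 s⁻¹
N_max = γ̇_max h / (πD) = 26.0924·0.00855/(π·0.0309) = 2.29811 rev/s → ×60 = 137.887 rpm

value=137.9 rpm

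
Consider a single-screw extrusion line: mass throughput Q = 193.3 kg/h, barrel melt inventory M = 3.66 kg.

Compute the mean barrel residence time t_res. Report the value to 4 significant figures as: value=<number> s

value=68.16 s

Q_s = Q / 3600 = 193.3 / 3600 = 0.0536944 kg/s
t_res = M / Q_s = 3.66 / 0.0536944 = 68.1635 s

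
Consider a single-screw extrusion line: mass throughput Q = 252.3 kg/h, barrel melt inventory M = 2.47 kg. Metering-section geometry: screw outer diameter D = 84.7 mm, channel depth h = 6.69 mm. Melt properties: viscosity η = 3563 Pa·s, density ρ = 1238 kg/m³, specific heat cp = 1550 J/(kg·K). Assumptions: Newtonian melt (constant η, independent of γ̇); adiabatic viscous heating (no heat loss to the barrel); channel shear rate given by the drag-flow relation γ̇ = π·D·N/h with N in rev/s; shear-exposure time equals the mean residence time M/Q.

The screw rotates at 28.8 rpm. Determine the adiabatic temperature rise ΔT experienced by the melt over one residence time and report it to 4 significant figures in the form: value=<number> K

value=23.85 K

Q_s = Q / 3600 = 252.3 / 3600 = 0.0700833 kg/s
t_res = M / Q_s = 2.47 ÷ 0.0700833 = 35.2438 s
Convert to SI: D = 0.0847 m, h = 0.00669 m, N = 28.8/60 = 0.48 rev/s
γ̇ = π·D·N / h = π · 0.0847 · 0.48 / 0.00669 = 19.0919 s⁻¹
Adiabatic rise: ΔT = η γ̇² t_res / (ρ cp) = 3563·(19.0919)²·35.2438 / (1238·1550) = 23.853 K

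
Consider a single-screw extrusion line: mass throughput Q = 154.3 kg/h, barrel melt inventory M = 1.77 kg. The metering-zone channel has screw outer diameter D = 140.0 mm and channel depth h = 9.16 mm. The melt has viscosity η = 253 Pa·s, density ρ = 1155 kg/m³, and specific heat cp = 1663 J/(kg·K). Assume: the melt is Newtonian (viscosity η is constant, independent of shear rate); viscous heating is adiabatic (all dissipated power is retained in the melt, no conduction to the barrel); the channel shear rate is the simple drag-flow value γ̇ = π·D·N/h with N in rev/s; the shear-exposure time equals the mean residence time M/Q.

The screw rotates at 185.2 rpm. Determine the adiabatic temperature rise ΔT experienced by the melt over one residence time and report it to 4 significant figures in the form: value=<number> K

value=119.5 K

Q_s = Q / 3600 = 154.3 / 3600 = 0.0428611 kg/s
t_res = M / Q_s = 1.77 / 0.0428611 = 41.2962 s
Geometry in metres: D = 140.0 mm → 0.14 m, h = 9.16 mm → 0.00916 m; screw speed N = 185.2 rpm = 3.08667 rev/s
Shear rate: γ̇ = πDN/h = π·0.14·3.08667/0.00916 = 148.208 s⁻¹
Adiabatic rise: ΔT = η γ̇² t_res / (ρ cp) = 253·(148.208)²·41.2962 / (1155·1663) = 119.481 K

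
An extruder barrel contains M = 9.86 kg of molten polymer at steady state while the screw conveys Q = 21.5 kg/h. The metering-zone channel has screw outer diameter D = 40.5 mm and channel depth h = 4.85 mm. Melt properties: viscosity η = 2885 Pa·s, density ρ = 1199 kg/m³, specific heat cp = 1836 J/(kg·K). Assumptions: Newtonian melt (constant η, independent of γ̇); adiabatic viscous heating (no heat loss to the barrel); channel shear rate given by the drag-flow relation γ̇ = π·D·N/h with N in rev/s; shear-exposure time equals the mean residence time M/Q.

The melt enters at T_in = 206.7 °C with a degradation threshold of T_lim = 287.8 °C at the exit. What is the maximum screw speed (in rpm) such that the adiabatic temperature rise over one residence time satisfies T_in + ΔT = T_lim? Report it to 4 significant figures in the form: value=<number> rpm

Convert throughput: Q = 21.5 kg/h = 21.5/3600 = 0.00597222 kg/s
Mean residence time: t_res = M/Q_s = 9.86 kg / 0.00597222 kg/s = 1650.98 s
Convert to metres: D = 0.0405 m, h = 0.00485 m
ΔT_a = T_lim − T_in = 287.8 − 206.7 = 81.1 K
γ̇_max² = ΔT_a·ρ·cp / (η·t_res) = [81.1 × 1199 × 1836] / [2885 × 1650.98] = 37.4823 s⁻²
γ̇_max = √37.4823 = 6.12228 s⁻¹
Solve γ̇ = πDN/h for N: N_max = γ̇_max·h/(π·D) = 6.12228 × 0.00485 / (π × 0.0405) = 0.233373 rev/s = 14.0024 rpm

value=14.00 rpm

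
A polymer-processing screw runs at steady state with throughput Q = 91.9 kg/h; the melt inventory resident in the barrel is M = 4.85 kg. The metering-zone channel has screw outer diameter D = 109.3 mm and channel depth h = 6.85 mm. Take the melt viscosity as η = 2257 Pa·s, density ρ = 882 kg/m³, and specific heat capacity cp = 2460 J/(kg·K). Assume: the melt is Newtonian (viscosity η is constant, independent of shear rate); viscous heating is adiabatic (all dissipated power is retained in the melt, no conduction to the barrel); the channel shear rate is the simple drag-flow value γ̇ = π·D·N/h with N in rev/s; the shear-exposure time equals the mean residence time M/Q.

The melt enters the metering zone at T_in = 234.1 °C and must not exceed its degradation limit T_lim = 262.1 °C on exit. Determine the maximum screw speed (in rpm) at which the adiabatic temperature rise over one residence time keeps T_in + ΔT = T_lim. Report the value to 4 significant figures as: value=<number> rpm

Throughput in SI: Q_s = 91.9 kg/h ÷ 3600 s/h = 0.0255278 kg/s
t_res = M / Q_s = 4.85 ÷ 0.0255278 = 189.989 s
D = 109.3 mm = 0.1093 m;  h = 6.85 mm = 0.00685 m
ΔT_a = T_lim − T_in = 262.1 °C − 234.1 °C = 28 K
γ̇_max² = ΔT_a·ρ·cp/(η·t_res) = 28·882·2460/(2257·189.989) = 141.678 s⁻²
γ̇_max = √141.678 = 11.9028 s⁻¹
N_max = γ̇_max·h / (π·D) = 11.9028 · 0.00685 / (π · 0.1093) = 0.237449 rev/s = 14.247 rpm

value=14.25 rpm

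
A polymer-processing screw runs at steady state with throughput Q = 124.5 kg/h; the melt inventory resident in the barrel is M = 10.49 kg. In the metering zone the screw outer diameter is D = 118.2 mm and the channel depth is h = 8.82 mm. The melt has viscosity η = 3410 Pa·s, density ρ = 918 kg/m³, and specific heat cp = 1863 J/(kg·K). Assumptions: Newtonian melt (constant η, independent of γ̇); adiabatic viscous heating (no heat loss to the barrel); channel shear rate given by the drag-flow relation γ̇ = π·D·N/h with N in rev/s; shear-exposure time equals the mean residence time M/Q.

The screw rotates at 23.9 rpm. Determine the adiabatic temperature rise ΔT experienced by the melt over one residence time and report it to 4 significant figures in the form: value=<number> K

value=170.1 K

Convert throughput: Q = 124.5 kg/h = 124.5/3600 = 0.0345833 kg/s
t_res = M / Q_s = 10.49 / 0.0345833 = 303.325 s
D = 118.2 mm = 0.1182 m;  h = 8.82 mm = 0.00882 m;  N = 23.9 rpm / 60 = 0.398333 rev/s
Shear rate: γ̇ = πDN/h = π·0.1182·0.398333/0.00882 = 16.7705 s⁻¹
ΔT = η·γ̇²·t_res/(ρ·cp) = [3410 × 16.7705² × 303.325] / [918 × 1863] = 170.098 K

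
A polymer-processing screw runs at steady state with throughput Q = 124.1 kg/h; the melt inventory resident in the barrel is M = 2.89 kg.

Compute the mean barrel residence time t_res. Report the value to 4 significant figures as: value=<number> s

value=83.84 s

Convert throughput: Q = 124.1 kg/h = 124.1/3600 = 0.0344722 kg/s
t_res = M / Q_s = 2.89 / 0.0344722 = 83.8356 s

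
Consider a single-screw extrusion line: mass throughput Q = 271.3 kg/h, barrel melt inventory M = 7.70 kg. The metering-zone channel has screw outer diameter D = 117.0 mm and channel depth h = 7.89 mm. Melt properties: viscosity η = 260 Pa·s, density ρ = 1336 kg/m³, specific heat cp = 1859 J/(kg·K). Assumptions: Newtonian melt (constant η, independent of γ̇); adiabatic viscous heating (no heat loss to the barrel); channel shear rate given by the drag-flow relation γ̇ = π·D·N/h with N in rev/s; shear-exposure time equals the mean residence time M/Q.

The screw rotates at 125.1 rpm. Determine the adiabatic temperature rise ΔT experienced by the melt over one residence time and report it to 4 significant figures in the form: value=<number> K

value=100.9 K

Throughput in SI: Q_s = 271.3 kg/h ÷ 3600 s/h = 0.0753611 kg/s
Mean residence time: t_res = M/Q_s = 7.70 kg / 0.0753611 kg/s = 102.175 s
Geometry in metres: D = 117.0 mm → 0.117 m, h = 7.89 mm → 0.00789 m; screw speed N = 125.1 rpm = 2.085 rev/s
γ̇ = π·D·N / h = π · 0.117 · 2.085 / 0.00789 = 97.1326 s⁻¹
Adiabatic rise: ΔT = η γ̇² t_res / (ρ cp) = 260·(97.1326)²·102.175 / (1336·1859) = 100.916 K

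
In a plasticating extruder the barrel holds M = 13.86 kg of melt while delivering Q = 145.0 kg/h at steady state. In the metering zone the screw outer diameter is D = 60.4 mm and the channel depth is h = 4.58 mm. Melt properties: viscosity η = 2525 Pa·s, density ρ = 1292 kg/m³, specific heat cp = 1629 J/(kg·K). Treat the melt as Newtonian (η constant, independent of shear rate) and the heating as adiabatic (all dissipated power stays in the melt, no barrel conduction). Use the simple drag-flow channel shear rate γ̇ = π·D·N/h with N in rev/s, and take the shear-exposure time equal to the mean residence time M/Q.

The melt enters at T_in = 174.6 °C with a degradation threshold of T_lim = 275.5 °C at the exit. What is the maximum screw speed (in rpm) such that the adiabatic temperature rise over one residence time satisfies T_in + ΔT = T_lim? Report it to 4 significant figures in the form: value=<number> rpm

Convert throughput: Q = 145.0 kg/h = 145.0/3600 = 0.0402778 kg/s
Mean residence time: t_res = M/Q_s = 13.86 kg / 0.0402778 kg/s = 344.11 s
D = 60.4 mm = 0.0604 m;  h = 4.58 mm = 0.00458 m
ΔT_a = T_lim − T_in = 275.5 °C − 174.6 °C = 100.9 K
γ̇_max² = ΔT_a·ρ·cp/(η·t_res) = 100.9·1292·1629/(2525·344.11) = 244.408 s⁻²
γ̇_max = √244.408 = 15.6336 s⁻¹
N_max = γ̇_max·h / (π·D) = 15.6336 · 0.00458 / (π · 0.0604) = 0.377343 rev/s = 22.6406 rpm

value=22.64 rpm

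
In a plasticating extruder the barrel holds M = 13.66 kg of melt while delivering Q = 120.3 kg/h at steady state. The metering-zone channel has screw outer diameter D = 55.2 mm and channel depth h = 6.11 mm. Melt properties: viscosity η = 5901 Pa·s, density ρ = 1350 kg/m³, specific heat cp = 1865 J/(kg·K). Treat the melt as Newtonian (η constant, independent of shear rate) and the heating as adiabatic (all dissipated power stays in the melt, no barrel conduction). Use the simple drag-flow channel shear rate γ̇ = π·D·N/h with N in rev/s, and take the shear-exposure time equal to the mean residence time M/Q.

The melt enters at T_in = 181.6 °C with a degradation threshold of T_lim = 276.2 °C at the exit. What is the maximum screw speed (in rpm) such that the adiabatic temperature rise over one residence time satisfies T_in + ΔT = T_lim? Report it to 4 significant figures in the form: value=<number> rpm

Convert throughput: Q = 120.3 kg/h = 120.3/3600 = 0.0334167 kg/s
t_res = M / Q_s = 13.66 / 0.0334167 = 408.778 s
Convert to metres: D = 0.0552 m, h = 0.00611 m
Allowable rise: ΔT_a = T_lim − T_in = 276.2 − 181.6 = 94.6 K
Invert ΔT = ηγ̇²t_res/(ρcp) for γ̇: γ̇_max² = ΔT_a ρ cp / (η t_res) = 94.6·1350·1865 / (5901·408.778) = 98.7394 s⁻²
γ̇_max = √98.7394 = 9.93677 s⁻¹
N_max = γ̇_max·h / (π·D) = 9.93677 · 0.00611 / (π · 0.0552) = 0.350104 rev/s = 21.0063 rpm

value=21.01 rpm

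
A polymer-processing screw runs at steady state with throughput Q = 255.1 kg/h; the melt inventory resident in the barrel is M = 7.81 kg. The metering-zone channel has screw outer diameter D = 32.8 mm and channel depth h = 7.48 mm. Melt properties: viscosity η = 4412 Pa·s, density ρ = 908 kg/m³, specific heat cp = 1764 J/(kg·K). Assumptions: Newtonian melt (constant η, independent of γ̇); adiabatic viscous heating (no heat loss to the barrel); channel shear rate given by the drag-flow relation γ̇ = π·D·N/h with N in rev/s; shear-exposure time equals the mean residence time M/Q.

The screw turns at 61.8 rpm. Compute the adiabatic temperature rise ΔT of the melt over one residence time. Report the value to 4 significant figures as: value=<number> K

value=61.12 K

Convert throughput: Q = 255.1 kg/h = 255.1/3600 = 0.0708611 kg/s
Mean residence time: t_res = M/Q_s = 7.81 kg / 0.0708611 kg/s = 110.216 s
Geometry in metres: D = 32.8 mm → 0.0328 m, h = 7.48 mm → 0.00748 m; screw speed N = 61.8 rpm = 1.03 rev/s
γ̇ = π·D·N / h = π · 0.0328 · 1.03 / 0.00748 = 14.1892 s⁻¹
ΔT = η·γ̇²·t_res / (ρ·cp) = 4412 · (14.1892)² · 110.216 / (908 · 1764) = 61.1242 K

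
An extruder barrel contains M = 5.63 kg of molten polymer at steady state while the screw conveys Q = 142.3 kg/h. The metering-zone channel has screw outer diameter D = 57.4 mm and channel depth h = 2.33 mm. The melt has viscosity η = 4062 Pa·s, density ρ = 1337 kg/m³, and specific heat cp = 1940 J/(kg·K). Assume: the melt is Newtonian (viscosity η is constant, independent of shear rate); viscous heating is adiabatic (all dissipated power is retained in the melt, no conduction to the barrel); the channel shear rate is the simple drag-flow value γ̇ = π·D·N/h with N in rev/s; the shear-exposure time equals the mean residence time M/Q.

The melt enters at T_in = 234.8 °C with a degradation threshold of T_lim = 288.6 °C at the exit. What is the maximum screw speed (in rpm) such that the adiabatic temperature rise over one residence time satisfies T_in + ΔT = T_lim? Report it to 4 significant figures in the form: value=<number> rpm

value=12.04 rpm

Convert throughput: Q = 142.3 kg/h = 142.3/3600 = 0.0395278 kg/s
t_res = M / Q_s = 5.63 ÷ 0.0395278 = 142.431 s
Convert to metres: D = 0.0574 m, h = 0.00233 m
Allowable rise: ΔT_a = T_lim − T_in = 288.6 − 234.8 = 53.8 K
γ̇_max² = ΔT_a·ρ·cp / (η·t_res) = [53.8 × 1337 × 1940] / [4062 × 142.431] = 241.196 s⁻²
γ̇_max = sqrt(241.196) = 15.5305 s⁻¹
N_max = γ̇_max·h / (π·D) = 15.5305 · 0.00233 / (π · 0.0574) = 0.200668 rev/s = 12.0401 rpm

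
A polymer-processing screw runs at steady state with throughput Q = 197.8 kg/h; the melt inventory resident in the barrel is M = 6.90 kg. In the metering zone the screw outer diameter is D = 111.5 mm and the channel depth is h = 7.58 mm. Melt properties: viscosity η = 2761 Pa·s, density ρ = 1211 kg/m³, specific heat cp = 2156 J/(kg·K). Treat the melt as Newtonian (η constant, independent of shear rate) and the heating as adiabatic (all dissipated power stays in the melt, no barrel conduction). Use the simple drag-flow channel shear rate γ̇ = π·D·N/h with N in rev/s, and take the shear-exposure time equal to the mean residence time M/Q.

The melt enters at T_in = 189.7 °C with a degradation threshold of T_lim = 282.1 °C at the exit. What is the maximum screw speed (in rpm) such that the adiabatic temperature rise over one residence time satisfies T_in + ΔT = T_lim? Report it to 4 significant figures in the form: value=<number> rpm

Q_s = Q / 3600 = 197.8 / 3600 = 0.0549444 kg/s
Mean residence time: t_res = M/Q_s = 6.90 kg / 0.0549444 kg/s = 125.581 s
Convert to metres: D = 0.1115 m, h = 0.00758 m
ΔT_a = T_lim − T_in = 282.1 − 189.7 = 92.4 K
Invert ΔT = ηγ̇²t_res/(ρcp) for γ̇: γ̇_max² = ΔT_a ρ cp / (η t_res) = 92.4·1211·2156 / (2761·125.581) = 695.782 s⁻²
γ̇_max = √695.782 = 26.3777 s⁻¹
N_max = γ̇_max h / (πD) = 26.3777·0.00758/(π·0.1115) = 0.570796 rev/s → ×60 = 34.2478 rpm

value=34.25 rpm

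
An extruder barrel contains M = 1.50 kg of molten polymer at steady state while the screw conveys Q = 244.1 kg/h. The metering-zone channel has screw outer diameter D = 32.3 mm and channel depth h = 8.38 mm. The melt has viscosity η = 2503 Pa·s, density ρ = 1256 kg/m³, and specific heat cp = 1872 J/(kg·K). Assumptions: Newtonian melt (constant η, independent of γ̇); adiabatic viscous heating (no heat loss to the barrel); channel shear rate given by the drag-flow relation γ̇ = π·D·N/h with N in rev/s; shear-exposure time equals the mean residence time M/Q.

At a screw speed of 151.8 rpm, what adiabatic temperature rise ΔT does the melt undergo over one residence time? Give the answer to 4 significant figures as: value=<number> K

value=22.10 K

Q_s = Q / 3600 = 244.1 / 3600 = 0.0678056 kg/s
t_res = M / Q_s = 1.50 / 0.0678056 = 22.1221 s
D = 32.3 mm = 0.0323 m;  h = 8.38 mm = 0.00838 m;  N = 151.8 rpm / 60 = 2.53 rev/s
Shear rate: γ̇ = πDN/h = π·0.0323·2.53/0.00838 = 30.6358 s⁻¹
Adiabatic rise: ΔT = η γ̇² t_res / (ρ cp) = 2503·(30.6358)²·22.1221 / (1256·1872) = 22.1029 K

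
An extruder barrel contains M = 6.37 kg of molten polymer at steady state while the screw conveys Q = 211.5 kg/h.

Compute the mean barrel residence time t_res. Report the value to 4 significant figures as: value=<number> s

value=108.4 s

Q_s = Q / 3600 = 211.5 / 3600 = 0.05875 kg/s
t_res = M / Q_s = 6.37 ÷ 0.05875 = 108.426 s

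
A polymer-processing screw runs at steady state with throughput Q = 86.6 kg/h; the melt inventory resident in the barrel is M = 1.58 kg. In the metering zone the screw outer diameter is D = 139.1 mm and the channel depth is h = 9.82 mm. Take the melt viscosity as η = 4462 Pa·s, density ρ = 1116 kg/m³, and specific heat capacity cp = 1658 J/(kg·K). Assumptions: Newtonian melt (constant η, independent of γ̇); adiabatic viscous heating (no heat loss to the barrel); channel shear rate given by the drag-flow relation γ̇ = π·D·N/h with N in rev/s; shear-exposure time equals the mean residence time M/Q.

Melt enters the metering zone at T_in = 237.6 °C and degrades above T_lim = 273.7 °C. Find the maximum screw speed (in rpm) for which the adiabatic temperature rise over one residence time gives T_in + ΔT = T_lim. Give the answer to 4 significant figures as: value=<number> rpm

Throughput in SI: Q_s = 86.6 kg/h ÷ 3600 s/h = 0.0240556 kg/s
Mean residence time: t_res = M/Q_s = 1.58 kg / 0.0240556 kg/s = 65.6813 s
D = 139.1 mm = 0.1391 m;  h = 9.82 mm = 0.00982 m
Allowable rise: ΔT_a = T_lim − T_in = 273.7 − 237.6 = 36.1 K
γ̇_max² = ΔT_a·ρ·cp / (η·t_res) = [36.1 × 1116 × 1658] / [4462 × 65.6813] = 227.921 s⁻²
Take the square root: γ̇_max = √(227.921) = 15.0971 s⁻¹
N_max = γ̇_max·h / (π·D) = 15.0971 · 0.00982 / (π · 0.1391) = 0.339255 rev/s = 20.3553 rpm

value=20.36 rpm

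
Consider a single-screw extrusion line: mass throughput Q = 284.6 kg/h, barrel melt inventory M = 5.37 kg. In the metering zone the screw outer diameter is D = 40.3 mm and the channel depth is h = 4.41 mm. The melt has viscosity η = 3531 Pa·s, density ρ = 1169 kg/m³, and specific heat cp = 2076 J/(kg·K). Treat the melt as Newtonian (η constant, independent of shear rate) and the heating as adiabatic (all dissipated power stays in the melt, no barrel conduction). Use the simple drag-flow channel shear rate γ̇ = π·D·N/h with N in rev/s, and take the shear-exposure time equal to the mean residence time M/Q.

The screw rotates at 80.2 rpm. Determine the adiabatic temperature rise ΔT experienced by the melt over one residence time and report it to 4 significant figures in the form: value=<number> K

value=145.5 K

Convert throughput: Q = 284.6 kg/h = 284.6/3600 = 0.0790556 kg/s
t_res = M / Q_s = 5.37 ÷ 0.0790556 = 67.9269 s
Geometry in metres: D = 40.3 mm → 0.0403 m, h = 4.41 mm → 0.00441 m; screw speed N = 80.2 rpm = 1.33667 rev/s
γ̇ = π D N / h = (π)(0.0403)(1.33667) / 0.00441 = 38.3742 s⁻¹
ΔT = η·γ̇²·t_res/(ρ·cp) = [3531 × 38.3742² × 67.9269] / [1169 × 2076] = 145.538 K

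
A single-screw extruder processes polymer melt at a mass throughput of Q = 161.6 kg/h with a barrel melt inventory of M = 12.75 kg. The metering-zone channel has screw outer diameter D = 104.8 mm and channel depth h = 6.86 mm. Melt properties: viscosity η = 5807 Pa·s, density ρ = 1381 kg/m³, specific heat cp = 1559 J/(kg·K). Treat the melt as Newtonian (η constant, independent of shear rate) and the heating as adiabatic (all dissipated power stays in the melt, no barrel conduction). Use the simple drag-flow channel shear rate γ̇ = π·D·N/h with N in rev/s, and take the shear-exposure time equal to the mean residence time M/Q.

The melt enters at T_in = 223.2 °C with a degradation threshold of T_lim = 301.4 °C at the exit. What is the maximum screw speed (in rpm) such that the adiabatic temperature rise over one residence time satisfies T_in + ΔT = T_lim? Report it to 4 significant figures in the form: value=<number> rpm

Throughput in SI: Q_s = 161.6 kg/h ÷ 3600 s/h = 0.0448889 kg/s
Mean residence time: t_res = M/Q_s = 12.75 kg / 0.0448889 kg/s = 284.035 s
Convert to metres: D = 0.1048 m, h = 0.00686 m
ΔT_a = T_lim − T_in = 301.4 °C − 223.2 °C = 78.2 K
Invert ΔT = ηγ̇²t_res/(ρcp) for γ̇: γ̇_max² = ΔT_a ρ cp / (η t_res) = 78.2·1381·1559 / (5807·284.035) = 102.076 s⁻²
γ̇_max = sqrt(102.076) = 10.1033 s⁻¹
Solve γ̇ = πDN/h for N: N_max = γ̇_max·h/(π·D) = 10.1033 × 0.00686 / (π × 0.1048) = 0.210511 rev/s = 12.6307 rpm

value=12.63 rpm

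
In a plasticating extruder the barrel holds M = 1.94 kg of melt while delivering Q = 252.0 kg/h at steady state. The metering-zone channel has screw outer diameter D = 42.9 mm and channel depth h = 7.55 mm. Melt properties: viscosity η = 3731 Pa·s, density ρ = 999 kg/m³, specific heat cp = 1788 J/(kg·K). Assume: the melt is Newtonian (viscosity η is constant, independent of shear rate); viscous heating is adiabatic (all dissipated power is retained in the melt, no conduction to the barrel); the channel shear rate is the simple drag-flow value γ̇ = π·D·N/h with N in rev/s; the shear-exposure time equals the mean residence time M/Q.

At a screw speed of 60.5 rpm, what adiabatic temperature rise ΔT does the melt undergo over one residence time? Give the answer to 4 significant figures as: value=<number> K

Convert throughput: Q = 252.0 kg/h = 252.0/3600 = 0.07 kg/s
t_res = M / Q_s = 1.94 ÷ 0.07 = 27.7143 s
D = 42.9 mm = 0.0429 m;  h = 7.55 mm = 0.00755 m;  N = 60.5 rpm / 60 = 1.00833 rev/s
Shear rate: γ̇ = πDN/h = π·0.0429·1.00833/0.00755 = 17.9997 s⁻¹
Adiabatic rise: ΔT = η γ̇² t_res / (ρ cp) = 3731·(17.9997)²·27.7143 / (999·1788) = 18.7553 K

value=18.76 K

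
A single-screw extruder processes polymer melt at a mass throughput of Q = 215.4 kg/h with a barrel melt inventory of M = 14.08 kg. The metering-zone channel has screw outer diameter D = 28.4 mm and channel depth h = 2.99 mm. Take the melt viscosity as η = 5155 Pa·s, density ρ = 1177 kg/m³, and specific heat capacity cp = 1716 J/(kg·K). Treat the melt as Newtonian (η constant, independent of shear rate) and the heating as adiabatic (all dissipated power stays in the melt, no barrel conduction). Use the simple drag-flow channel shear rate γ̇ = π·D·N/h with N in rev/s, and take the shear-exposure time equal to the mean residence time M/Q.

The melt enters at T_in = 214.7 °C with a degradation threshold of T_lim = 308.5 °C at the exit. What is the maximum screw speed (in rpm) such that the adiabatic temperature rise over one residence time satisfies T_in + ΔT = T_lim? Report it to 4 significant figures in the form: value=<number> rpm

Q_s = Q / 3600 = 215.4 / 3600 = 0.0598333 kg/s
t_res = M / Q_s = 14.08 ÷ 0.0598333 = 235.32 s
Geometry in SI: D = 28.4 mm → 0.0284 m, h = 2.99 mm → 0.00299 m
ΔT_a = T_lim − T_in = 308.5 − 214.7 = 93.8 K
γ̇_max² = ΔT_a·ρ·cp / (η·t_res) = [93.8 × 1177 × 1716] / [5155 × 235.32] = 156.174 s⁻²
γ̇_max = √156.174 = 12.497 s⁻¹
N_max = γ̇_max·h / (π·D) = 12.497 · 0.00299 / (π · 0.0284) = 0.418801 rev/s = 25.128 rpm

value=25.13 rpm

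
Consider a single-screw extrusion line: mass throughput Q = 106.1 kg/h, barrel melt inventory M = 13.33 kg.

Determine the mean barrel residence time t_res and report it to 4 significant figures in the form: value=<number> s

Throughput in SI: Q_s = 106.1 kg/h ÷ 3600 s/h = 0.0294722 kg/s
t_res = M / Q_s = 13.33 ÷ 0.0294722 = 452.29 s

value=452.3 s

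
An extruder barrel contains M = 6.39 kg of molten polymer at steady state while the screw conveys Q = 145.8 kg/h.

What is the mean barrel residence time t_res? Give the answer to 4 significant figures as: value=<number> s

Convert throughput: Q = 145.8 kg/h = 145.8/3600 = 0.0405 kg/s
Mean residence time: t_res = M/Q_s = 6.39 kg / 0.0405 kg/s = 157.778 s

value=157.8 s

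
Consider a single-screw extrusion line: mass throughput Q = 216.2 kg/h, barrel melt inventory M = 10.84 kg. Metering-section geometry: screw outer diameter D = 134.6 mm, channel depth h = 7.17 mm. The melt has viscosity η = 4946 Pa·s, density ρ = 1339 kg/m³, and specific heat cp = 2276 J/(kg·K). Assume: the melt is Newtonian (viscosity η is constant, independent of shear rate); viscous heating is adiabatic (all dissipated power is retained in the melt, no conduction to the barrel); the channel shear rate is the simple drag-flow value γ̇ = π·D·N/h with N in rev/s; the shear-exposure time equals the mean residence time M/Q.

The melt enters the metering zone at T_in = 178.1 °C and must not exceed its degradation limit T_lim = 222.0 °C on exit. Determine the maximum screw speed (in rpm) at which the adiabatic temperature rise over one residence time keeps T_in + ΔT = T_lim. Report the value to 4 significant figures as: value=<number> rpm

value=12.45 rpm

Q_s = Q / 3600 = 216.2 / 3600 = 0.0600556 kg/s
t_res = M / Q_s = 10.84 ÷ 0.0600556 = 180.5 s
D = 134.6 mm = 0.1346 m;  h = 7.17 mm = 0.00717 m
ΔT_a = T_lim − T_in = 222.0 − 178.1 = 43.9 K
γ̇_max² = ΔT_a·ρ·cp / (η·t_res) = [43.9 × 1339 × 2276] / [4946 × 180.5] = 149.86 s⁻²
Take the square root: γ̇_max = √(149.86) = 12.2418 s⁻¹
N_max = γ̇_max·h / (π·D) = 12.2418 · 0.00717 / (π · 0.1346) = 0.207572 rev/s = 12.4543 rpm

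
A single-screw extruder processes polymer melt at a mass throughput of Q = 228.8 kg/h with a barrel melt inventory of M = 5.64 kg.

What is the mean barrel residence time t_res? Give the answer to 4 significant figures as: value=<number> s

value=88.74 s

Throughput in SI: Q_s = 228.8 kg/h ÷ 3600 s/h = 0.0635556 kg/s
Mean residence time: t_res = M/Q_s = 5.64 kg / 0.0635556 kg/s = 88.7413 s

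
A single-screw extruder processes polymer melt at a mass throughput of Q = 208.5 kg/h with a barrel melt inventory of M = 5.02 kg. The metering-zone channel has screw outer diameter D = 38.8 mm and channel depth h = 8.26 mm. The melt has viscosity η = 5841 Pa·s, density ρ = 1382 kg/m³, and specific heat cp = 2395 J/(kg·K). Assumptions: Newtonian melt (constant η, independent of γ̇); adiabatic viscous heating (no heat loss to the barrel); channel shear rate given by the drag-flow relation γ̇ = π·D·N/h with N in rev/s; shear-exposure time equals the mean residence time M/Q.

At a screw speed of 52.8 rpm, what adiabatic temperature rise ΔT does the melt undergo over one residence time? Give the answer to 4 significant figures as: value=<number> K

Convert throughput: Q = 208.5 kg/h = 208.5/3600 = 0.0579167 kg/s
t_res = M / Q_s = 5.02 / 0.0579167 = 86.6763 s
D = 38.8 mm = 0.0388 m;  h = 8.26 mm = 0.00826 m;  N = 52.8 rpm / 60 = 0.88 rev/s
γ̇ = π·D·N / h = π · 0.0388 · 0.88 / 0.00826 = 12.9863 s⁻¹
ΔT = η·γ̇²·t_res/(ρ·cp) = [5841 × 12.9863² × 86.6763] / [1382 × 2395] = 25.7954 K

value=25.80 K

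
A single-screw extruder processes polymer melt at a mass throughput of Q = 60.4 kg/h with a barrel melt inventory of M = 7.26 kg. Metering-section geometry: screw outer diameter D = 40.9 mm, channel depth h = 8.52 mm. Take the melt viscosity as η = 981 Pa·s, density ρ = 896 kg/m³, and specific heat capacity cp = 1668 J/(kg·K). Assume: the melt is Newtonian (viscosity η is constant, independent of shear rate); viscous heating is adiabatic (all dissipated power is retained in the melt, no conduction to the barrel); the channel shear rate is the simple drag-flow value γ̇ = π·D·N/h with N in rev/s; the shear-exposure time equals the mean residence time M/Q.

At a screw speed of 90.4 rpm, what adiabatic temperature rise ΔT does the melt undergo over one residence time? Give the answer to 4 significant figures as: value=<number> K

value=146.6 K

Throughput in SI: Q_s = 60.4 kg/h ÷ 3600 s/h = 0.0167778 kg/s
t_res = M / Q_s = 7.26 ÷ 0.0167778 = 432.715 s
Geometry in metres: D = 40.9 mm → 0.0409 m, h = 8.52 mm → 0.00852 m; screw speed N = 90.4 rpm = 1.50667 rev/s
γ̇ = π·D·N / h = π · 0.0409 · 1.50667 / 0.00852 = 22.7222 s⁻¹
ΔT = η·γ̇²·t_res / (ρ·cp) = 981 · (22.7222)² · 432.715 / (896 · 1668) = 146.645 K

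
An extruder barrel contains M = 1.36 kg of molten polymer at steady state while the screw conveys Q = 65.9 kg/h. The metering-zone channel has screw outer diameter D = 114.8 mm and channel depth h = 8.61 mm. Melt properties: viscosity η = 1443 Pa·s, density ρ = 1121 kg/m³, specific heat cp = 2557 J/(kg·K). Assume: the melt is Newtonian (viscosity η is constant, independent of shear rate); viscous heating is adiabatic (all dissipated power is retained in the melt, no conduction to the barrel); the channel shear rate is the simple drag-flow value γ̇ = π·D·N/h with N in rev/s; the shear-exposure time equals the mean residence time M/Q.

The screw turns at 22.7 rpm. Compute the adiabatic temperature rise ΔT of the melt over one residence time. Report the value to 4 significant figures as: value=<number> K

Q_s = Q / 3600 = 65.9 / 3600 = 0.0183056 kg/s
t_res = M / Q_s = 1.36 / 0.0183056 = 74.2944 s
D = 114.8 mm = 0.1148 m;  h = 8.61 mm = 0.00861 m;  N = 22.7 rpm / 60 = 0.378333 rev/s
γ̇ = π D N / h = (π)(0.1148)(0.378333) / 0.00861 = 15.8476 s⁻¹
ΔT = η·γ̇²·t_res/(ρ·cp) = [1443 × 15.8476² × 74.2944] / [1121 × 2557] = 9.39318 K

value=9.393 K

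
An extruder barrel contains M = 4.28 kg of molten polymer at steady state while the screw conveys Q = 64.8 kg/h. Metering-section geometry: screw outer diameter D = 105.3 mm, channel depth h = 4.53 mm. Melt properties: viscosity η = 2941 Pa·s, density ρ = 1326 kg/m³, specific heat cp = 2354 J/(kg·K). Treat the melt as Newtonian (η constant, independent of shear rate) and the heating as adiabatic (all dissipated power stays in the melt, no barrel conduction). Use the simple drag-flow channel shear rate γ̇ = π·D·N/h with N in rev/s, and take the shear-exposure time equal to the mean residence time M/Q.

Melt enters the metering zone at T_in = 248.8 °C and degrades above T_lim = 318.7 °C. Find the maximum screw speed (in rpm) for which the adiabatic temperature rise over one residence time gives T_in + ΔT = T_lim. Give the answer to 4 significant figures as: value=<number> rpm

Convert throughput: Q = 64.8 kg/h = 64.8/3600 = 0.018 kg/s
t_res = M / Q_s = 4.28 / 0.018 = 237.778 s
D = 105.3 mm = 0.1053 m;  h = 4.53 mm = 0.00453 m
ΔT_a = T_lim − T_in = 318.7 °C − 248.8 °C = 69.9 K
γ̇_max² = ΔT_a·ρ·cp / (η·t_res) = [69.9 × 1326 × 2354] / [2941 × 237.778] = 312.005 s⁻²
γ̇_max = sqrt(312.005) = 17.6636 s⁻¹
Solve γ̇ = πDN/h for N: N_max = γ̇_max·h/(π·D) = 17.6636 × 0.00453 / (π × 0.1053) = 0.24188 rev/s = 14.5128 rpm

value=14.51 rpm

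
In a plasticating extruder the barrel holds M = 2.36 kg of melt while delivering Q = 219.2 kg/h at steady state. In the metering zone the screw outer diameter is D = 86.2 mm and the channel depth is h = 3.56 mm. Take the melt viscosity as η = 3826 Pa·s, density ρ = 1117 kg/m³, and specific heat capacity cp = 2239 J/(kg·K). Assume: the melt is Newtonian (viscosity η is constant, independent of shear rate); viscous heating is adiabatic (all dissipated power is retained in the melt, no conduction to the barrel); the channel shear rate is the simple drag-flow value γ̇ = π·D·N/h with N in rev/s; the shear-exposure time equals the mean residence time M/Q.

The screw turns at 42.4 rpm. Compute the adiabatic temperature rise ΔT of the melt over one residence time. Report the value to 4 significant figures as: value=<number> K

Q_s = Q / 3600 = 219.2 / 3600 = 0.0608889 kg/s
Mean residence time: t_res = M/Q_s = 2.36 kg / 0.0608889 kg/s = 38.7591 s
D = 86.2 mm = 0.0862 m;  h = 3.56 mm = 0.00356 m;  N = 42.4 rpm / 60 = 0.706667 rev/s
Shear rate: γ̇ = πDN/h = π·0.0862·0.706667/0.00356 = 53.7554 s⁻¹
Adiabatic rise: ΔT = η γ̇² t_res / (ρ cp) = 3826·(53.7554)²·38.7591 / (1117·2239) = 171.339 K

value=171.3 K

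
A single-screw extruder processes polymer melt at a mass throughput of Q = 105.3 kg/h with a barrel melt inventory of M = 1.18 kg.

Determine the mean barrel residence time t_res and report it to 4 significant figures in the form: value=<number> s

Q_s = Q / 3600 = 105.3 / 3600 = 0.02925 kg/s
Mean residence time: t_res = M/Q_s = 1.18 kg / 0.02925 kg/s = 40.3419 s

value=40.34 s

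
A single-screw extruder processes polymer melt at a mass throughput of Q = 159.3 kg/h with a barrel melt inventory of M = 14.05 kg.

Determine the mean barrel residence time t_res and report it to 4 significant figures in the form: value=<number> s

Convert throughput: Q = 159.3 kg/h = 159.3/3600 = 0.04425 kg/s
t_res = M / Q_s = 14.05 ÷ 0.04425 = 317.514 s

value=317.5 s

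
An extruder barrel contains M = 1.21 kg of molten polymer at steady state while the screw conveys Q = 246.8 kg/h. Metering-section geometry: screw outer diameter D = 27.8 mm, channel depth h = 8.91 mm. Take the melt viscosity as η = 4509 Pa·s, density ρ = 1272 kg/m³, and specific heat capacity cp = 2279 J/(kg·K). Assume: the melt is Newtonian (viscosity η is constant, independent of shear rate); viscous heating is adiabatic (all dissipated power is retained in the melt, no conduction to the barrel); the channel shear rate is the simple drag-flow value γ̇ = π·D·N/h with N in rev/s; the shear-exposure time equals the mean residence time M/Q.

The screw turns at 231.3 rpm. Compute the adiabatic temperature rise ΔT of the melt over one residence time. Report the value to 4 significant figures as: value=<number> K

Convert throughput: Q = 246.8 kg/h = 246.8/3600 = 0.0685556 kg/s
Mean residence time: t_res = M/Q_s = 1.21 kg / 0.0685556 kg/s = 17.6499 s
Geometry in metres: D = 27.8 mm → 0.0278 m, h = 8.91 mm → 0.00891 m; screw speed N = 231.3 rpm = 3.855 rev/s
γ̇ = π·D·N / h = π · 0.0278 · 3.855 / 0.00891 = 37.7869 s⁻¹
Adiabatic rise: ΔT = η γ̇² t_res / (ρ cp) = 4509·(37.7869)²·17.6499 / (1272·2279) = 39.1989 K

value=39.20 K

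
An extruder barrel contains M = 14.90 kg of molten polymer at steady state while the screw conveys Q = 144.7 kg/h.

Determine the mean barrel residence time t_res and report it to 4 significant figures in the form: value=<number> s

Throughput in SI: Q_s = 144.7 kg/h ÷ 3600 s/h = 0.0401944 kg/s
t_res = M / Q_s = 14.90 ÷ 0.0401944 = 370.698 s

value=370.7 s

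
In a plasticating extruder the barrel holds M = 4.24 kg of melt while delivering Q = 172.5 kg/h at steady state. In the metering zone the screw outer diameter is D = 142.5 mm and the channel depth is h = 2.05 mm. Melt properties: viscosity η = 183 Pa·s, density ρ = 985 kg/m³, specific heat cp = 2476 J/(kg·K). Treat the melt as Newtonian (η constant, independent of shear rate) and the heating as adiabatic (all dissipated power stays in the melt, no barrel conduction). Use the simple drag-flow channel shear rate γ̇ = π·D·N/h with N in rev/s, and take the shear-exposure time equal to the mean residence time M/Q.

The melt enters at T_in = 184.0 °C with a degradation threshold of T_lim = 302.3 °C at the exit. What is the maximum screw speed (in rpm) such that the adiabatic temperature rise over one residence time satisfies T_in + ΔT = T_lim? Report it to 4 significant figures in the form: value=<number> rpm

Throughput in SI: Q_s = 172.5 kg/h ÷ 3600 s/h = 0.0479167 kg/s
t_res = M / Q_s = 4.24 ÷ 0.0479167 = 88.487 s
Geometry in SI: D = 142.5 mm → 0.1425 m, h = 2.05 mm → 0.00205 m
ΔT_a = T_lim − T_in = 302.3 − 184.0 = 118.3 K
γ̇_max² = ΔT_a·ρ·cp / (η·t_res) = [118.3 × 985 × 2476] / [183 × 88.487] = 17817.3 s⁻²
γ̇_max = sqrt(17817.3) = 133.481 s⁻¹
N_max = γ̇_max h / (πD) = 133.481·0.00205/(π·0.1425) = 0.611237 rev/s → ×60 = 36.6742 rpm

value=36.67 rpm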